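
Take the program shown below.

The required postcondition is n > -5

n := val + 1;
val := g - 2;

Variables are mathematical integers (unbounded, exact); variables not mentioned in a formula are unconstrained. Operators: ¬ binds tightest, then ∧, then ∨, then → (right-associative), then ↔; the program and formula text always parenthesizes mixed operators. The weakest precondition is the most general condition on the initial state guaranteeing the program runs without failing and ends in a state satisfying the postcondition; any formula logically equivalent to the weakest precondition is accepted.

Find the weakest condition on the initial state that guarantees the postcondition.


Working backward. After the program, n > -5 must hold.
Before val := g - 2: n > -5
Before n := val + 1: val > -6
Answer: WP = val > -6


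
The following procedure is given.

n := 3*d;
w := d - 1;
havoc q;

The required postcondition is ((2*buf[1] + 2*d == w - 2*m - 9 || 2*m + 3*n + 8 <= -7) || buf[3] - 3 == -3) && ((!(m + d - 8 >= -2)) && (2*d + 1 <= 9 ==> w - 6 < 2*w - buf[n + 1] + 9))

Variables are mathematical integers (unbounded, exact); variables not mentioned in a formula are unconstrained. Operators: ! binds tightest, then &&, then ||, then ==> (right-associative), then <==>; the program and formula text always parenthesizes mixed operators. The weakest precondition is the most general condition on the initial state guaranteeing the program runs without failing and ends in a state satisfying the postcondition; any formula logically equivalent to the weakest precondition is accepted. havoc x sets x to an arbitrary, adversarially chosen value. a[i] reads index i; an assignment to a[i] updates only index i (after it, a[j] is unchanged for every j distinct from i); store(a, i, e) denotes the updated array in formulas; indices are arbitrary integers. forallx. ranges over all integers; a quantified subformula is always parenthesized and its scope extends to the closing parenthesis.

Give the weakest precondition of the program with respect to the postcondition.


Working backward. After the program, the postcondition ((2*buf[1] + 2*d == w - 2*m - 9 || 2*m + 3*n + 8 <= -7) || buf[3] - 3 == -3) && ((!(m + d - 8 >= -2)) && (2*d + 1 <= 9 ==> w - 6 < 2*w - buf[n + 1] + 9)) must hold; in canonical form it is (2*buf[1] + 2*d + 2*m == w - 9 || 2*m + 3*n <= -15 || buf[3] == 0) && (!(d + m >= 6)) && (2*d <= 8 ==> buf[n + 1] < w + 15).
Before havoc q: (2*buf[1] + 2*d + 2*m == w - 9 || 2*m + 3*n <= -15 || buf[3] == 0) && (!(d + m >= 6)) && (2*d <= 8 ==> buf[n + 1] < w + 15)
Before w := d - 1: (2*buf[1] + d + 2*m == -10 || 2*m + 3*n <= -15 || buf[3] == 0) && (!(d + m >= 6)) && (2*d <= 8 ==> buf[n + 1] < d + 14)
Before n := 3*d: (2*buf[1] + d + 2*m == -10 || 9*d + 2*m <= -15 || buf[3] == 0) && (!(d + m >= 6)) && (2*d <= 8 ==> buf[3*d + 1] < d + 14)
Answer: WP = (2*buf[1] + d + 2*m == -10 || 9*d + 2*m <= -15 || buf[3] == 0) && (!(d + m >= 6)) && (2*d <= 8 ==> buf[3*d + 1] < d + 14)


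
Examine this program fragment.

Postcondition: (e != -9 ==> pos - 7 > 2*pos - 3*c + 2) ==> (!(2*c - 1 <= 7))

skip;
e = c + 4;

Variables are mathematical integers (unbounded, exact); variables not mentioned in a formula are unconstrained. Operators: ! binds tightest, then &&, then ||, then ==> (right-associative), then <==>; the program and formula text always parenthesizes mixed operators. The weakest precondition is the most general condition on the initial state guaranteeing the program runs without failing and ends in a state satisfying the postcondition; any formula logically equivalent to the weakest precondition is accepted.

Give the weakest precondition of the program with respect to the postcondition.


Working backward. After the program, the postcondition (e != -9 ==> pos - 7 > 2*pos - 3*c + 2) ==> (!(2*c - 1 <= 7)) must hold; in canonical form it is (e != -9 ==> 3*c > pos + 9) ==> (!(2*c <= 8)).
Before e := c + 4: (c != -13 ==> 3*c > pos + 9) ==> (!(2*c <= 8))
Before skip: (c != -13 ==> 3*c > pos + 9) ==> (!(2*c <= 8))
Answer: WP = (c != -13 ==> 3*c > pos + 9) ==> (!(2*c <= 8))


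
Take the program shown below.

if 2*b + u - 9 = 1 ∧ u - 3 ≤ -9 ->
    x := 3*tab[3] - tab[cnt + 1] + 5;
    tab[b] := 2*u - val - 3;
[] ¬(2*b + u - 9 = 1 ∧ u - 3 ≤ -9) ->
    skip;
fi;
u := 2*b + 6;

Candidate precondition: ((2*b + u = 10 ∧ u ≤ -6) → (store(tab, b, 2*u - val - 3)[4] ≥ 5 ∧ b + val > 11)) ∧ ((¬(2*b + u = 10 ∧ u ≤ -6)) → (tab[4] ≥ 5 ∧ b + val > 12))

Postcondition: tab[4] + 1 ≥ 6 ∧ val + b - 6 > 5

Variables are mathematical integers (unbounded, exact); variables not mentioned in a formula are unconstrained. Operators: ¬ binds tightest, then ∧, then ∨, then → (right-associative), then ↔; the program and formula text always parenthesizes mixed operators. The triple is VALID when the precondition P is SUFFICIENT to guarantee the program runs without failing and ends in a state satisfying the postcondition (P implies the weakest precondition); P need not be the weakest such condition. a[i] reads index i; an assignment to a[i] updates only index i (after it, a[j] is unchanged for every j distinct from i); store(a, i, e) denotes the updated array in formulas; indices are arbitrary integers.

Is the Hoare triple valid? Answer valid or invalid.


Working backward. After the program, the postcondition tab[4] + 1 ≥ 6 ∧ val + b - 6 > 5 must hold; in canonical form it is tab[4] ≥ 5 ∧ b + val > 11.
Before u := 2*b + 6: tab[4] ≥ 5 ∧ b + val > 11
Then branch requires store(tab, b, 2*u - val - 3)[4] ≥ 5 ∧ b + val > 11; else branch requires tab[4] ≥ 5 ∧ b + val > 11.
Before the if: ((2*b + u = 10 ∧ u ≤ -6) → (store(tab, b, 2*u - val - 3)[4] ≥ 5 ∧ b + val > 11)) ∧ ((¬(2*b + u = 10 ∧ u ≤ -6)) → (tab[4] ≥ 5 ∧ b + val > 11))
The weakest precondition is ((2*b + u = 10 ∧ u ≤ -6) → (store(tab, b, 2*u - val - 3)[4] ≥ 5 ∧ b + val > 11)) ∧ ((¬(2*b + u = 10 ∧ u ≤ -6)) → (tab[4] ≥ 5 ∧ b + val > 11)).
Check whether ((2*b + u = 10 ∧ u ≤ -6) → (store(tab, b, 2*u - val - 3)[4] ≥ 5 ∧ b + val > 11)) ∧ ((¬(2*b + u = 10 ∧ u ≤ -6)) → (tab[4] ≥ 5 ∧ b + val > 12)) implies it.
Every state satisfying the precondition satisfies the weakest precondition: the implication holds.
Answer: valid


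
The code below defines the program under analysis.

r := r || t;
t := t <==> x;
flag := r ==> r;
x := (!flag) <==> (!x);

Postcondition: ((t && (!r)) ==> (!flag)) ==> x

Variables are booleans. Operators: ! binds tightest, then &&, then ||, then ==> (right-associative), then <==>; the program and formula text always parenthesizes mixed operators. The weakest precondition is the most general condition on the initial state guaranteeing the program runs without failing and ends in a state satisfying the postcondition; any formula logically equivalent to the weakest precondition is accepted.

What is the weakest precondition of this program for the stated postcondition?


Working backward. After the program, ((t && (!r)) ==> (!flag)) ==> x must hold.
Before x := (!flag) <==> (!x): ((t && (!r)) ==> (!flag)) ==> ((!flag) <==> (!x))
Before flag := r ==> r: (!(t && (!r))) ==> x
Before t := t <==> x: (!((t <==> x) && (!r))) ==> x
Before r := r || t: (!((t <==> x) && (!(r || t)))) ==> x
Answer: WP = (!((t <==> x) && (!(r || t)))) ==> x


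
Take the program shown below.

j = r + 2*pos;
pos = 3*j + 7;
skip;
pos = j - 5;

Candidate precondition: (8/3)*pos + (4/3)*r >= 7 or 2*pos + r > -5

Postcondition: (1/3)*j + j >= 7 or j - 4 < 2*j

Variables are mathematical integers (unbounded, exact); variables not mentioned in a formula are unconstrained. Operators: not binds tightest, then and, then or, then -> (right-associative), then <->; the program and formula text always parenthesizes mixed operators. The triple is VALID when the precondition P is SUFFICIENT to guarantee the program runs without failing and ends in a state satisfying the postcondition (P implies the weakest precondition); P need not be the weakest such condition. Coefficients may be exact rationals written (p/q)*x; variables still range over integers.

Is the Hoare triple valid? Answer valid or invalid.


Working backward. After the program, the postcondition (1/3)*j + j >= 7 or j - 4 < 2*j must hold; in canonical form it is (4/3)*j >= 7 or j > -4.
Before pos := j - 5: (4/3)*j >= 7 or j > -4
Before skip: (4/3)*j >= 7 or j > -4
Before pos := 3*j + 7: (4/3)*j >= 7 or j > -4
Before j := r + 2*pos: (8/3)*pos + (4/3)*r >= 7 or 2*pos + r > -4
The weakest precondition is (8/3)*pos + (4/3)*r >= 7 or 2*pos + r > -4.
Check whether (8/3)*pos + (4/3)*r >= 7 or 2*pos + r > -5 implies it.
Countermodel: at the initial state pos = 0, r = -4, the precondition holds but the weakest precondition fails.
Answer: invalid


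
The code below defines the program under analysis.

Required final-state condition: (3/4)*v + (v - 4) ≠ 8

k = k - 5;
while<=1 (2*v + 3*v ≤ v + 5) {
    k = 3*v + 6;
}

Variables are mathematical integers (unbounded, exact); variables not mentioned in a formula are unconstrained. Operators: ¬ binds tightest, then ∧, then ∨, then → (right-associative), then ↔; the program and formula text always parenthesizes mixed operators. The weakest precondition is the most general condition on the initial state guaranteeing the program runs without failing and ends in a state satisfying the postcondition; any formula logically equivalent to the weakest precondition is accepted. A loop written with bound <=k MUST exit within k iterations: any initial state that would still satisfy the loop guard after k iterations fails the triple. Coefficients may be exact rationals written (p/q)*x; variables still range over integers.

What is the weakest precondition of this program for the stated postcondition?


Working backward. After the program, the postcondition (3/4)*v + (v - 4) ≠ 8 must hold; in canonical form it is (7/4)*v ≠ 12.
Before the loop (bound <=1), unroll the exhaustion recursion (WP_0 = exit-now case; WP_j = one more guarded iteration, up to j = 1):
  WP_0: (¬(4*v ≤ 5)) ∧ (7/4)*v ≠ 12
  WP_1: (4*v ≤ 5 → ((¬(4*v ≤ 5)) ∧ (7/4)*v ≠ 12)) ∧ ((¬(4*v ≤ 5)) → (7/4)*v ≠ 12)
So before the loop: (4*v ≤ 5 → ((¬(4*v ≤ 5)) ∧ (7/4)*v ≠ 12)) ∧ ((¬(4*v ≤ 5)) → (7/4)*v ≠ 12)
Before k := k - 5: (4*v ≤ 5 → ((¬(4*v ≤ 5)) ∧ (7/4)*v ≠ 12)) ∧ ((¬(4*v ≤ 5)) → (7/4)*v ≠ 12)
Answer: WP = (4*v ≤ 5 → ((¬(4*v ≤ 5)) ∧ (7/4)*v ≠ 12)) ∧ ((¬(4*v ≤ 5)) → (7/4)*v ≠ 12)


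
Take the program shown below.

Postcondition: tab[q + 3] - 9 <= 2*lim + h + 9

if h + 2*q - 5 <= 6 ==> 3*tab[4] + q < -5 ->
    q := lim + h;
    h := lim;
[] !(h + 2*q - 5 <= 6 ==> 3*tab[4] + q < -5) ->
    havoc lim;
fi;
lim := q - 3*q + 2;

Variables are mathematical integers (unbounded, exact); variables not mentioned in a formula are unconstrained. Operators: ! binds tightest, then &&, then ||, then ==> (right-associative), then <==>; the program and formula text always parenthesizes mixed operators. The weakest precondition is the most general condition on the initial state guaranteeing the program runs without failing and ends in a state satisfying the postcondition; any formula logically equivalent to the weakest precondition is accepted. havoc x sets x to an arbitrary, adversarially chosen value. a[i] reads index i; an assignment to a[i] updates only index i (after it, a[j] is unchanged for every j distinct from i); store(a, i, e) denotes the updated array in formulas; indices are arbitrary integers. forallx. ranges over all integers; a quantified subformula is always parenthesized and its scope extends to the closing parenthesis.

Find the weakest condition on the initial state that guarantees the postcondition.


Working backward. After the program, the postcondition tab[q + 3] - 9 <= 2*lim + h + 9 must hold; in canonical form it is tab[q + 3] <= h + 2*lim + 18.
Before lim := q - 3*q + 2: tab[q + 3] + 4*q <= h + 22
Then branch requires tab[h + lim + 3] + 4*h + 3*lim <= 22; else branch requires tab[q + 3] + 4*q <= h + 22.
Before the if: ((h + 2*q <= 11 ==> 3*tab[4] + q < -5) ==> tab[h + lim + 3] + 4*h + 3*lim <= 22) && ((!(h + 2*q <= 11 ==> 3*tab[4] + q < -5)) ==> tab[q + 3] + 4*q <= h + 22)
Answer: WP = ((h + 2*q <= 11 ==> 3*tab[4] + q < -5) ==> tab[h + lim + 3] + 4*h + 3*lim <= 22) && ((!(h + 2*q <= 11 ==> 3*tab[4] + q < -5)) ==> tab[q + 3] + 4*q <= h + 22)


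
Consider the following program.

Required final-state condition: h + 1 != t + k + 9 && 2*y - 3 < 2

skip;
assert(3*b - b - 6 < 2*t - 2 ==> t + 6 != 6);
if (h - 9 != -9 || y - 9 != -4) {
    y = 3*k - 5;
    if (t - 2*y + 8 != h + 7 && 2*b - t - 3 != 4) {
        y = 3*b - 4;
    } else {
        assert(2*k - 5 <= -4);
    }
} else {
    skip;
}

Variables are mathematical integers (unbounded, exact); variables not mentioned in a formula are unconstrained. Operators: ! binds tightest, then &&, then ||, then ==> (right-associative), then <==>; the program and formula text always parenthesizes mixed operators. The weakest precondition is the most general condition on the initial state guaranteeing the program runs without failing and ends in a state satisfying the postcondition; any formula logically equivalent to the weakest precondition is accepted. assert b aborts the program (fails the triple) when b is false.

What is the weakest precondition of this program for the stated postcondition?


Working backward. After the program, the postcondition h + 1 != t + k + 9 && 2*y - 3 < 2 must hold; in canonical form it is h != k + t + 8 && 2*y < 5.
Then branch requires ((t != h + 6*k - 11 && 2*b != t + 7) ==> (h != k + t + 8 && 6*b < 13)) && ((!(t != h + 6*k - 11 && 2*b != t + 7)) ==> (2*k <= 1 && h != k + t + 8 && 6*k < 15)); else branch requires h != k + t + 8 && 2*y < 5.
Before the if: ((h != 0 || y != 5) ==> (((t != h + 6*k - 11 && 2*b != t + 7) ==> (h != k + t + 8 && 6*b < 13)) && ((!(t != h + 6*k - 11 && 2*b != t + 7)) ==> (2*k <= 1 && h != k + t + 8 && 6*k < 15)))) && ((!(h != 0 || y != 5)) ==> (h != k + t + 8 && 2*y < 5))
Before assert 3*b - b - 6 < 2*t - 2 ==> t + 6 != 6: (2*b < 2*t + 4 ==> t != 0) && ((h != 0 || y != 5) ==> (((t != h + 6*k - 11 && 2*b != t + 7) ==> (h != k + t + 8 && 6*b < 13)) && ((!(t != h + 6*k - 11 && 2*b != t + 7)) ==> (2*k <= 1 && h != k + t + 8 && 6*k < 15)))) && ((!(h != 0 || y != 5)) ==> (h != k + t + 8 && 2*y < 5))
Before skip: (2*b < 2*t + 4 ==> t != 0) && ((h != 0 || y != 5) ==> (((t != h + 6*k - 11 && 2*b != t + 7) ==> (h != k + t + 8 && 6*b < 13)) && ((!(t != h + 6*k - 11 && 2*b != t + 7)) ==> (2*k <= 1 && h != k + t + 8 && 6*k < 15)))) && ((!(h != 0 || y != 5)) ==> (h != k + t + 8 && 2*y < 5))
Answer: WP = (2*b < 2*t + 4 ==> t != 0) && ((h != 0 || y != 5) ==> (((t != h + 6*k - 11 && 2*b != t + 7) ==> (h != k + t + 8 && 6*b < 13)) && ((!(t != h + 6*k - 11 && 2*b != t + 7)) ==> (2*k <= 1 && h != k + t + 8 && 6*k < 15)))) && ((!(h != 0 || y != 5)) ==> (h != k + t + 8 && 2*y < 5))


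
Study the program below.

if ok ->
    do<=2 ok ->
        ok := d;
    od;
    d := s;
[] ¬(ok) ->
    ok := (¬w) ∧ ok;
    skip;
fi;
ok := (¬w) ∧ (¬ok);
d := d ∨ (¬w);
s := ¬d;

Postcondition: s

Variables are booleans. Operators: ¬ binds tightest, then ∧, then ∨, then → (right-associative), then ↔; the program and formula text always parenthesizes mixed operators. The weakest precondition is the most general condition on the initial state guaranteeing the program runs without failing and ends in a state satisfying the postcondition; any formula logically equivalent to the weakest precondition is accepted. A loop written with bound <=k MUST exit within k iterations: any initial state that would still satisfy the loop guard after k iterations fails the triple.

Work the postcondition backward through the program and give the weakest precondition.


Working backward. After the program, s must hold.
Before s := ¬d: ¬d
Before d := d ∨ (¬w): ¬(d ∨ (¬w))
Before ok := (¬w) ∧ (¬ok): ¬(d ∨ (¬w))
Then branch requires (ok → ((d → ((¬d) ∧ (¬(s ∨ (¬w))))) ∧ ((¬d) → (¬(s ∨ (¬w)))))) ∧ ((¬ok) → (¬(s ∨ (¬w)))); else branch requires ¬(d ∨ (¬w)).
Before the if: (ok → ((ok → ((d → ((¬d) ∧ (¬(s ∨ (¬w))))) ∧ ((¬d) → (¬(s ∨ (¬w)))))) ∧ ((¬ok) → (¬(s ∨ (¬w)))))) ∧ ((¬ok) → (¬(d ∨ (¬w))))
Answer: WP = (ok → ((ok → ((d → ((¬d) ∧ (¬(s ∨ (¬w))))) ∧ ((¬d) → (¬(s ∨ (¬w)))))) ∧ ((¬ok) → (¬(s ∨ (¬w)))))) ∧ ((¬ok) → (¬(d ∨ (¬w))))


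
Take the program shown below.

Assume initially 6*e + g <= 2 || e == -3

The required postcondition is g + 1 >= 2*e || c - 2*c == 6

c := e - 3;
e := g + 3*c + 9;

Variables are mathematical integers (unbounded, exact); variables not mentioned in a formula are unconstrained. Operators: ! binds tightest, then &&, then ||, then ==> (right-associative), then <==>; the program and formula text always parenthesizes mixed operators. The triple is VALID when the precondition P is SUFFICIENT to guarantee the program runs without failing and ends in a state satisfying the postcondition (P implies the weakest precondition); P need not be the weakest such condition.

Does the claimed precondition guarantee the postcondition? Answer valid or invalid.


Working backward. After the program, the postcondition g + 1 >= 2*e || c - 2*c == 6 must hold; in canonical form it is g >= 2*e - 1 || c == -6.
Before e := g + 3*c + 9: 6*c + g <= -17 || c == -6
Before c := e - 3: 6*e + g <= 1 || e == -3
The weakest precondition is 6*e + g <= 1 || e == -3.
Check whether 6*e + g <= 2 || e == -3 implies it.
Countermodel: at the initial state e = -2, g = 14, the precondition holds but the weakest precondition fails.
Answer: invalid


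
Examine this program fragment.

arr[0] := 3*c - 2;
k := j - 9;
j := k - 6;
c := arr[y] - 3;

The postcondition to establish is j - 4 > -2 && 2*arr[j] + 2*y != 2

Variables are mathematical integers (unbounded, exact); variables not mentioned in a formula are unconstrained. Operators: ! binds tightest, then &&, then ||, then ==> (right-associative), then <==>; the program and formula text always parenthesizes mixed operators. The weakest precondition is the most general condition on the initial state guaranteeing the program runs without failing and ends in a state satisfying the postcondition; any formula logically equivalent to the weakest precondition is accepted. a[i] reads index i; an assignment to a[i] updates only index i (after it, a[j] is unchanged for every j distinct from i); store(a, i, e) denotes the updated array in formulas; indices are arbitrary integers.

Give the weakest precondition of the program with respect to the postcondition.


Working backward. After the program, the postcondition j - 4 > -2 && 2*arr[j] + 2*y != 2 must hold; in canonical form it is j > 2 && 2*arr[j] + 2*y != 2.
Before c := arr[y] - 3: j > 2 && 2*arr[j] + 2*y != 2
Before j := k - 6: k > 8 && 2*arr[k - 6] + 2*y != 2
Before k := j - 9: j > 17 && 2*arr[j - 15] + 2*y != 2
Before arr[0] := 3*c - 2: j > 17 && 2*store(arr, 0, 3*c - 2)[j - 15] + 2*y != 2
Answer: WP = j > 17 && 2*store(arr, 0, 3*c - 2)[j - 15] + 2*y != 2


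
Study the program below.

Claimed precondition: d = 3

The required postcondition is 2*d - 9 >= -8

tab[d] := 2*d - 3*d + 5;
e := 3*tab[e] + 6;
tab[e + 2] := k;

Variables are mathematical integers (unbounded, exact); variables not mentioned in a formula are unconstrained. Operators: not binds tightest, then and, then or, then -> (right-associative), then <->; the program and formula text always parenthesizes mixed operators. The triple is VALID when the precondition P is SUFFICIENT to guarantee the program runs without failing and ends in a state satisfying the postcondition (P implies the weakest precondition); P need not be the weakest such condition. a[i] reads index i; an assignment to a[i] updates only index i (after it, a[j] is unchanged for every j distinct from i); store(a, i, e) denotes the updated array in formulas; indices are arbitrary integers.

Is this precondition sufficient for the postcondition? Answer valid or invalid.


Working backward. After the program, the postcondition 2*d - 9 >= -8 must hold; in canonical form it is 2*d >= 1.
Before tab[e + 2] := k: 2*d >= 1
Before e := 3*tab[e] + 6: 2*d >= 1
Before tab[d] := 2*d - 3*d + 5: 2*d >= 1
The weakest precondition is 2*d >= 1.
Check whether d = 3 implies it.
Every state satisfying the precondition satisfies the weakest precondition: the implication holds.
Answer: valid


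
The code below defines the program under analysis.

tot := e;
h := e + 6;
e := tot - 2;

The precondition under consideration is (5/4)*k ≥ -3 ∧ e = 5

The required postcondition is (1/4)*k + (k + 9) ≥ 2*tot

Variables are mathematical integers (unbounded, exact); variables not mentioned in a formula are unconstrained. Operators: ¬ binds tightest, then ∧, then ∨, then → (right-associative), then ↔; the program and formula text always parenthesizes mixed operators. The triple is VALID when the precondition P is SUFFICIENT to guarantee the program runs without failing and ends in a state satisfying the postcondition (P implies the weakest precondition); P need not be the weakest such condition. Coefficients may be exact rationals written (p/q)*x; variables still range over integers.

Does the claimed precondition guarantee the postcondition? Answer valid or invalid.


Working backward. After the program, the postcondition (1/4)*k + (k + 9) ≥ 2*tot must hold; in canonical form it is (5/4)*k ≥ 2*tot - 9.
Before e := tot - 2: (5/4)*k ≥ 2*tot - 9
Before h := e + 6: (5/4)*k ≥ 2*tot - 9
Before tot := e: (5/4)*k ≥ 2*e - 9
The weakest precondition is (5/4)*k ≥ 2*e - 9.
Check whether (5/4)*k ≥ -3 ∧ e = 5 implies it.
Countermodel: at the initial state e = 5, k = -2, the precondition holds but the weakest precondition fails.
Answer: invalid


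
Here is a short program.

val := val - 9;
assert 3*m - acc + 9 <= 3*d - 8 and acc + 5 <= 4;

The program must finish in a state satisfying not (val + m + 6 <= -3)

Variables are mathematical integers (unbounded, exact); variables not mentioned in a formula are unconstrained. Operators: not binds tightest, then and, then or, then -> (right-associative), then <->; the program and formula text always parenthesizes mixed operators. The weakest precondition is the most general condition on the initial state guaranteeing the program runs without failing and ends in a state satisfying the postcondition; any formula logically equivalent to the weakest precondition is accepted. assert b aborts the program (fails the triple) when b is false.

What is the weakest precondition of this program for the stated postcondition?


Working backward. After the program, the postcondition not (val + m + 6 <= -3) must hold; in canonical form it is not (m + val <= -9).
Before assert 3*m - acc + 9 <= 3*d - 8 and acc + 5 <= 4: 3*m <= acc + 3*d - 17 and acc <= -1 and (not (m + val <= -9))
Before val := val - 9: 3*m <= acc + 3*d - 17 and acc <= -1 and (not (m + val <= 0))
Answer: WP = 3*m <= acc + 3*d - 17 and acc <= -1 and (not (m + val <= 0))


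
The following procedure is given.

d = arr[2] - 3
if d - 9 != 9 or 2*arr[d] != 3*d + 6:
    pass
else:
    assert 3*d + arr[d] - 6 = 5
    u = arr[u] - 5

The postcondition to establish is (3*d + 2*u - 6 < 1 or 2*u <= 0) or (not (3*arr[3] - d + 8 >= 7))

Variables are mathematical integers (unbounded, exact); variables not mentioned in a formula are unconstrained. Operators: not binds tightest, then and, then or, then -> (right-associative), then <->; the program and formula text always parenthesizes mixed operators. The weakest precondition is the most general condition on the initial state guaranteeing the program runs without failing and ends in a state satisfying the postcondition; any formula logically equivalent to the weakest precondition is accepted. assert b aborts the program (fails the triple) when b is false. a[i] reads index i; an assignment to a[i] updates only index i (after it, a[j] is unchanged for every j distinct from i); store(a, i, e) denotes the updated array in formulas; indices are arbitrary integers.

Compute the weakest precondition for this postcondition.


Working backward. After the program, the postcondition (3*d + 2*u - 6 < 1 or 2*u <= 0) or (not (3*arr[3] - d + 8 >= 7)) must hold; in canonical form it is 3*d + 2*u < 7 or 2*u <= 0 or (not (3*arr[3] >= d - 1)).
Then branch requires 3*d + 2*u < 7 or 2*u <= 0 or (not (3*arr[3] >= d - 1)); else branch requires arr[d] + 3*d = 11 and (2*arr[u] + 3*d < 17 or 2*arr[u] <= 10 or (not (3*arr[3] >= d - 1))).
Before the if: ((d != 18 or 2*arr[d] != 3*d + 6) -> (3*d + 2*u < 7 or 2*u <= 0 or (not (3*arr[3] >= d - 1)))) and ((not (d != 18 or 2*arr[d] != 3*d + 6)) -> (arr[d] + 3*d = 11 and (2*arr[u] + 3*d < 17 or 2*arr[u] <= 10 or (not (3*arr[3] >= d - 1)))))
Before d := arr[2] - 3: ((arr[2] != 21 or 2*arr[arr[2] - 3] != 3*arr[2] - 3) -> (3*arr[2] + 2*u < 16 or 2*u <= 0 or (not (3*arr[3] >= arr[2] - 4)))) and ((not (arr[2] != 21 or 2*arr[arr[2] - 3] != 3*arr[2] - 3)) -> (3*arr[2] + arr[arr[2] - 3] = 20 and (3*arr[2] + 2*arr[u] < 26 or 2*arr[u] <= 10 or (not (3*arr[3] >= arr[2] - 4)))))
Answer: WP = ((arr[2] != 21 or 2*arr[arr[2] - 3] != 3*arr[2] - 3) -> (3*arr[2] + 2*u < 16 or 2*u <= 0 or (not (3*arr[3] >= arr[2] - 4)))) and ((not (arr[2] != 21 or 2*arr[arr[2] - 3] != 3*arr[2] - 3)) -> (3*arr[2] + arr[arr[2] - 3] = 20 and (3*arr[2] + 2*arr[u] < 26 or 2*arr[u] <= 10 or (not (3*arr[3] >= arr[2] - 4)))))


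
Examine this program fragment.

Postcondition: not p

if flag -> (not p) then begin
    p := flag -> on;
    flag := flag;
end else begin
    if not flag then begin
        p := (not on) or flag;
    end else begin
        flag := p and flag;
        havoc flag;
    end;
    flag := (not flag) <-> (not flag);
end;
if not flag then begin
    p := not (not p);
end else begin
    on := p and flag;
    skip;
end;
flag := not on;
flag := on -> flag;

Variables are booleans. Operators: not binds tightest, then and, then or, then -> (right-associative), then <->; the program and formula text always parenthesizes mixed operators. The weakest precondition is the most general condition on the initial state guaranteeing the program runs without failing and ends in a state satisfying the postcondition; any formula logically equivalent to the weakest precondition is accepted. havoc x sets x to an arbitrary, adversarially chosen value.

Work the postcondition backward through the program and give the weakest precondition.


Working backward. After the program, not p must hold.
Before flag := on -> flag: not p
Before flag := not on: not p
Then branch requires not p; else branch requires not p.
Before the if: ((not flag) -> (not p)) and (flag -> (not p))
Then branch requires ((not flag) -> (not (flag -> on))) and (flag -> (not (flag -> on))); else branch requires ((not flag) -> (not ((not on) or flag))) and (flag -> (not p)).
Before the if: ((flag -> (not p)) -> (((not flag) -> (not (flag -> on))) and (flag -> (not (flag -> on))))) and ((not (flag -> (not p))) -> (((not flag) -> (not ((not on) or flag))) and (flag -> (not p))))
Answer: WP = ((flag -> (not p)) -> (((not flag) -> (not (flag -> on))) and (flag -> (not (flag -> on))))) and ((not (flag -> (not p))) -> (((not flag) -> (not ((not on) or flag))) and (flag -> (not p))))


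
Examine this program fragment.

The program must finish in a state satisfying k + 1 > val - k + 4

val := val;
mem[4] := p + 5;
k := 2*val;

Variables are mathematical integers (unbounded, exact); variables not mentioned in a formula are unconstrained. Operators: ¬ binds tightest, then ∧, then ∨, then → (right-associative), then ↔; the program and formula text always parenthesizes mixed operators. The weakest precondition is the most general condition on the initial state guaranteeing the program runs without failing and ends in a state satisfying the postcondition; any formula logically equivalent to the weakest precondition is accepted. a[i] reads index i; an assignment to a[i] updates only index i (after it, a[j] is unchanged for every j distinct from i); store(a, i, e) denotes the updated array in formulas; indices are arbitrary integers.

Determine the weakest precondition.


Working backward. After the program, the postcondition k + 1 > val - k + 4 must hold; in canonical form it is 2*k > val + 3.
Before k := 2*val: 3*val > 3
Before mem[4] := p + 5: 3*val > 3
Before val := val: 3*val > 3
Answer: WP = 3*val > 3


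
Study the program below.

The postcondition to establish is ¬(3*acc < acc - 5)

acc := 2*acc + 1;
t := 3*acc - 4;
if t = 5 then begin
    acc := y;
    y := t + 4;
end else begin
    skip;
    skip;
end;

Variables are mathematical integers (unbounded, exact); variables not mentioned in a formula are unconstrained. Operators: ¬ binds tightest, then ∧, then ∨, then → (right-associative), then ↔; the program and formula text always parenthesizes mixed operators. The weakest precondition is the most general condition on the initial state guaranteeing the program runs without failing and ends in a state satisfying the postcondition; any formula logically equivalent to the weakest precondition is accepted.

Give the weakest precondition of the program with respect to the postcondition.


Working backward. After the program, the postcondition ¬(3*acc < acc - 5) must hold; in canonical form it is ¬(2*acc < -5).
Then branch requires ¬(2*y < -5); else branch requires ¬(2*acc < -5).
Before the if: (t = 5 → (¬(2*y < -5))) ∧ ((¬(t = 5)) → (¬(2*acc < -5)))
Before t := 3*acc - 4: (3*acc = 9 → (¬(2*y < -5))) ∧ ((¬(3*acc = 9)) → (¬(2*acc < -5)))
Before acc := 2*acc + 1: (6*acc = 6 → (¬(2*y < -5))) ∧ ((¬(6*acc = 6)) → (¬(4*acc < -7)))
Answer: WP = (6*acc = 6 → (¬(2*y < -5))) ∧ ((¬(6*acc = 6)) → (¬(4*acc < -7)))


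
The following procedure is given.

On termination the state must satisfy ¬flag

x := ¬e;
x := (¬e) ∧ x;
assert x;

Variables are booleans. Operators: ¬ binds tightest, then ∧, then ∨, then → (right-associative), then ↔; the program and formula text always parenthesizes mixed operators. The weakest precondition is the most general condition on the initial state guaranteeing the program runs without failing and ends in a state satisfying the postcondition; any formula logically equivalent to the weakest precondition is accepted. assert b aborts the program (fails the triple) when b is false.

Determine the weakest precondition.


Working backward. After the program, ¬flag must hold.
Before assert x: x ∧ (¬flag)
Before x := (¬e) ∧ x: (¬e) ∧ x ∧ (¬flag)
Before x := ¬e: (¬e) ∧ (¬flag)
Answer: WP = (¬e) ∧ (¬flag)


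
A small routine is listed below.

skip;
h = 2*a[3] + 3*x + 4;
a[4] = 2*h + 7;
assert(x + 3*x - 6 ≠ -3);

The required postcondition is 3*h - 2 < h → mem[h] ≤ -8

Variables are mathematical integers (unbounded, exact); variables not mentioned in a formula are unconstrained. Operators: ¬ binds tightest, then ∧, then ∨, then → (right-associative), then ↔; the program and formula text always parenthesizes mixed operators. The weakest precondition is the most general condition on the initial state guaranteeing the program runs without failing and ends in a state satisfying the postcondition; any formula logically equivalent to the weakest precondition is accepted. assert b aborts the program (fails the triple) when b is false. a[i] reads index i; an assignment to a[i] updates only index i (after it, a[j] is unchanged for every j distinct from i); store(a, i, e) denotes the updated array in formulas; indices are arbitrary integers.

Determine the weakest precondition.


Working backward. After the program, the postcondition 3*h - 2 < h → mem[h] ≤ -8 must hold; in canonical form it is 2*h < 2 → mem[h] ≤ -8.
Before assert x + 3*x - 6 ≠ -3: 4*x ≠ 3 ∧ (2*h < 2 → mem[h] ≤ -8)
Before a[4] := 2*h + 7: 4*x ≠ 3 ∧ (2*h < 2 → mem[h] ≤ -8)
Before h := 2*a[3] + 3*x + 4: 4*x ≠ 3 ∧ (4*a[3] + 6*x < -6 → mem[2*a[3] + 3*x + 4] ≤ -8)
Before skip: 4*x ≠ 3 ∧ (4*a[3] + 6*x < -6 → mem[2*a[3] + 3*x + 4] ≤ -8)
Answer: WP = 4*x ≠ 3 ∧ (4*a[3] + 6*x < -6 → mem[2*a[3] + 3*x + 4] ≤ -8)


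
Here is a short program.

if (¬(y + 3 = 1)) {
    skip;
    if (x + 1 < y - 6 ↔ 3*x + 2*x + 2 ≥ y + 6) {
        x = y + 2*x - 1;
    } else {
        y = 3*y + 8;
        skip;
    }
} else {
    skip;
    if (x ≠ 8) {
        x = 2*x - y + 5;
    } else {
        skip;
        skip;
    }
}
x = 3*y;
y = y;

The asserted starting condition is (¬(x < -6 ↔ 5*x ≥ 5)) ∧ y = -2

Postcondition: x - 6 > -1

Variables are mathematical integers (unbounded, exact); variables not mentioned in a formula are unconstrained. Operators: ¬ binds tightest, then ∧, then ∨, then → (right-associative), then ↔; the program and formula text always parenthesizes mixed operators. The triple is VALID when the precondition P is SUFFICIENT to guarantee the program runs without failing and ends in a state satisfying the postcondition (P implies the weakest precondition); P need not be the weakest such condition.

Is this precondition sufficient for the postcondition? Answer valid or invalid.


Working backward. After the program, the postcondition x - 6 > -1 must hold; in canonical form it is x > 5.
Before y := y: x > 5
Before x := 3*y: 3*y > 5
Then branch requires ((x < y - 7 ↔ 5*x ≥ y + 4) → 3*y > 5) ∧ ((¬(x < y - 7 ↔ 5*x ≥ y + 4)) → 9*y > -19); else branch requires (x ≠ 8 → 3*y > 5) ∧ ((¬(x ≠ 8)) → 3*y > 5).
Before the if: ((¬(y = -2)) → (((x < y - 7 ↔ 5*x ≥ y + 4) → 3*y > 5) ∧ ((¬(x < y - 7 ↔ 5*x ≥ y + 4)) → 9*y > -19))) ∧ (y = -2 → ((x ≠ 8 → 3*y > 5) ∧ ((¬(x ≠ 8)) → 3*y > 5)))
The weakest precondition is ((¬(y = -2)) → (((x < y - 7 ↔ 5*x ≥ y + 4) → 3*y > 5) ∧ ((¬(x < y - 7 ↔ 5*x ≥ y + 4)) → 9*y > -19))) ∧ (y = -2 → ((x ≠ 8 → 3*y > 5) ∧ ((¬(x ≠ 8)) → 3*y > 5))).
Check whether (¬(x < -6 ↔ 5*x ≥ 5)) ∧ y = -2 implies it.
Countermodel: at the initial state x = -7, y = -2, the precondition holds but the weakest precondition fails.
Answer: invalid


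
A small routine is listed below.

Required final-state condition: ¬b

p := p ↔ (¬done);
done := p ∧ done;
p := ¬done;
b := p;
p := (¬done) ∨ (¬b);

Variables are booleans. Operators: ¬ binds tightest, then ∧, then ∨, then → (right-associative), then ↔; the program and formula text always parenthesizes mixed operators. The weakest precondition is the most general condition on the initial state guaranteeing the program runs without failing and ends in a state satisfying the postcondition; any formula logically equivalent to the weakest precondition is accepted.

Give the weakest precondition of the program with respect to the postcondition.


Working backward. After the program, ¬b must hold.
Before p := (¬done) ∨ (¬b): ¬b
Before b := p: ¬p
Before p := ¬done: done
Before done := p ∧ done: p ∧ done
Before p := p ↔ (¬done): (p ↔ (¬done)) ∧ done
Answer: WP = (p ↔ (¬done)) ∧ done


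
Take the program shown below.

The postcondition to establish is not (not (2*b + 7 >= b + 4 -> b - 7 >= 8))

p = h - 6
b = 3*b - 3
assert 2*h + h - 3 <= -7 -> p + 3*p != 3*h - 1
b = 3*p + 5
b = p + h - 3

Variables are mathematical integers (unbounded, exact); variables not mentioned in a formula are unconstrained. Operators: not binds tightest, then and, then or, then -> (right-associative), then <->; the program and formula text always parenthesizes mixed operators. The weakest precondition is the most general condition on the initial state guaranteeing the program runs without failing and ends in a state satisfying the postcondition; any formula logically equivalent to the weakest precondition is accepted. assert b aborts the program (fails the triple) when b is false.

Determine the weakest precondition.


Working backward. After the program, the postcondition not (not (2*b + 7 >= b + 4 -> b - 7 >= 8)) must hold; in canonical form it is b >= -3 -> b >= 15.
Before b := p + h - 3: h + p >= 0 -> h + p >= 18
Before b := 3*p + 5: h + p >= 0 -> h + p >= 18
Before assert 2*h + h - 3 <= -7 -> p + 3*p != 3*h - 1: (3*h <= -4 -> 4*p != 3*h - 1) and (h + p >= 0 -> h + p >= 18)
Before b := 3*b - 3: (3*h <= -4 -> 4*p != 3*h - 1) and (h + p >= 0 -> h + p >= 18)
Before p := h - 6: (3*h <= -4 -> h != 23) and (2*h >= 6 -> 2*h >= 24)
Answer: WP = (3*h <= -4 -> h != 23) and (2*h >= 6 -> 2*h >= 24)


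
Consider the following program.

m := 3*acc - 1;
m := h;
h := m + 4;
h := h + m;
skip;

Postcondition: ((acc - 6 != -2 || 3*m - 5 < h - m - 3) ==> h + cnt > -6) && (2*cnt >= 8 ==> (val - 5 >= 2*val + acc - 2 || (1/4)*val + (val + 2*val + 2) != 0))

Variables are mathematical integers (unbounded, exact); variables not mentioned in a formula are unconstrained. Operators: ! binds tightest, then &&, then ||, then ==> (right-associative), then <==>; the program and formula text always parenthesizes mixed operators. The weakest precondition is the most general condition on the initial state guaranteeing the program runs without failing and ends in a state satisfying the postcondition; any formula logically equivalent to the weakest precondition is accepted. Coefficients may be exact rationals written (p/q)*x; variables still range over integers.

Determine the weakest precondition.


Working backward. After the program, the postcondition ((acc - 6 != -2 || 3*m - 5 < h - m - 3) ==> h + cnt > -6) && (2*cnt >= 8 ==> (val - 5 >= 2*val + acc - 2 || (1/4)*val + (val + 2*val + 2) != 0)) must hold; in canonical form it is ((acc != 4 || 4*m < h + 2) ==> cnt + h > -6) && (2*cnt >= 8 ==> (acc + val <= -3 || (13/4)*val != -2)).
Before skip: ((acc != 4 || 4*m < h + 2) ==> cnt + h > -6) && (2*cnt >= 8 ==> (acc + val <= -3 || (13/4)*val != -2))
Before h := h + m: ((acc != 4 || 3*m < h + 2) ==> cnt + h + m > -6) && (2*cnt >= 8 ==> (acc + val <= -3 || (13/4)*val != -2))
Before h := m + 4: ((acc != 4 || 2*m < 6) ==> cnt + 2*m > -10) && (2*cnt >= 8 ==> (acc + val <= -3 || (13/4)*val != -2))
Before m := h: ((acc != 4 || 2*h < 6) ==> cnt + 2*h > -10) && (2*cnt >= 8 ==> (acc + val <= -3 || (13/4)*val != -2))
Before m := 3*acc - 1: ((acc != 4 || 2*h < 6) ==> cnt + 2*h > -10) && (2*cnt >= 8 ==> (acc + val <= -3 || (13/4)*val != -2))
Answer: WP = ((acc != 4 || 2*h < 6) ==> cnt + 2*h > -10) && (2*cnt >= 8 ==> (acc + val <= -3 || (13/4)*val != -2))


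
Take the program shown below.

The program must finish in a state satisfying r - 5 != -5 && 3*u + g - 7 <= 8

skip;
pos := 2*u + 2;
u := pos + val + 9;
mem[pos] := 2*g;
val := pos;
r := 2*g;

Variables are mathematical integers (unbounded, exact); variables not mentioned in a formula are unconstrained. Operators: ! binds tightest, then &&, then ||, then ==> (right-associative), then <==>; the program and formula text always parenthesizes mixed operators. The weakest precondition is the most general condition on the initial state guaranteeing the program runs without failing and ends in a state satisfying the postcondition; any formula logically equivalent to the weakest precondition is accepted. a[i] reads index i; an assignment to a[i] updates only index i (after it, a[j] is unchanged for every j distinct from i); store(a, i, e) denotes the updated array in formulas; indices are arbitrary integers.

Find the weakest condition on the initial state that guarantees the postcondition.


Working backward. After the program, the postcondition r - 5 != -5 && 3*u + g - 7 <= 8 must hold; in canonical form it is r != 0 && g + 3*u <= 15.
Before r := 2*g: 2*g != 0 && g + 3*u <= 15
Before val := pos: 2*g != 0 && g + 3*u <= 15
Before mem[pos] := 2*g: 2*g != 0 && g + 3*u <= 15
Before u := pos + val + 9: 2*g != 0 && g + 3*pos + 3*val <= -12
Before pos := 2*u + 2: 2*g != 0 && g + 6*u + 3*val <= -18
Before skip: 2*g != 0 && g + 6*u + 3*val <= -18
Answer: WP = 2*g != 0 && g + 6*u + 3*val <= -18


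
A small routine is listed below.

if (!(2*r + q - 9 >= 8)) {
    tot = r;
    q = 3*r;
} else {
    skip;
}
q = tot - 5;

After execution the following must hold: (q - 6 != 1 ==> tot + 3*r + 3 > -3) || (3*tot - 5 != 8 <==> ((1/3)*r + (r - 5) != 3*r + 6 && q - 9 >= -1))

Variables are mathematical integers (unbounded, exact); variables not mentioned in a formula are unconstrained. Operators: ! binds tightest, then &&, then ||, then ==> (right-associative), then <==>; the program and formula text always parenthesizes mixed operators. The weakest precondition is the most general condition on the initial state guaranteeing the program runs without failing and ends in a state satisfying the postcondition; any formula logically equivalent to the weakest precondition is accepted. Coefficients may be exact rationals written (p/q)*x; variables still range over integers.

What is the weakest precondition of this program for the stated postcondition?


Working backward. After the program, the postcondition (q - 6 != 1 ==> tot + 3*r + 3 > -3) || (3*tot - 5 != 8 <==> ((1/3)*r + (r - 5) != 3*r + 6 && q - 9 >= -1)) must hold; in canonical form it is (q != 7 ==> 3*r + tot > -6) || (3*tot != 13 <==> ((5/3)*r != -11 && q >= 8)).
Before q := tot - 5: (tot != 12 ==> 3*r + tot > -6) || (3*tot != 13 <==> ((5/3)*r != -11 && tot >= 13))
Then branch requires (r != 12 ==> 4*r > -6) || (3*r != 13 <==> ((5/3)*r != -11 && r >= 13)); else branch requires (tot != 12 ==> 3*r + tot > -6) || (3*tot != 13 <==> ((5/3)*r != -11 && tot >= 13)).
Before the if: ((!(q + 2*r >= 17)) ==> ((r != 12 ==> 4*r > -6) || (3*r != 13 <==> ((5/3)*r != -11 && r >= 13)))) && (q + 2*r >= 17 ==> ((tot != 12 ==> 3*r + tot > -6) || (3*tot != 13 <==> ((5/3)*r != -11 && tot >= 13))))
Answer: WP = ((!(q + 2*r >= 17)) ==> ((r != 12 ==> 4*r > -6) || (3*r != 13 <==> ((5/3)*r != -11 && r >= 13)))) && (q + 2*r >= 17 ==> ((tot != 12 ==> 3*r + tot > -6) || (3*tot != 13 <==> ((5/3)*r != -11 && tot >= 13))))
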